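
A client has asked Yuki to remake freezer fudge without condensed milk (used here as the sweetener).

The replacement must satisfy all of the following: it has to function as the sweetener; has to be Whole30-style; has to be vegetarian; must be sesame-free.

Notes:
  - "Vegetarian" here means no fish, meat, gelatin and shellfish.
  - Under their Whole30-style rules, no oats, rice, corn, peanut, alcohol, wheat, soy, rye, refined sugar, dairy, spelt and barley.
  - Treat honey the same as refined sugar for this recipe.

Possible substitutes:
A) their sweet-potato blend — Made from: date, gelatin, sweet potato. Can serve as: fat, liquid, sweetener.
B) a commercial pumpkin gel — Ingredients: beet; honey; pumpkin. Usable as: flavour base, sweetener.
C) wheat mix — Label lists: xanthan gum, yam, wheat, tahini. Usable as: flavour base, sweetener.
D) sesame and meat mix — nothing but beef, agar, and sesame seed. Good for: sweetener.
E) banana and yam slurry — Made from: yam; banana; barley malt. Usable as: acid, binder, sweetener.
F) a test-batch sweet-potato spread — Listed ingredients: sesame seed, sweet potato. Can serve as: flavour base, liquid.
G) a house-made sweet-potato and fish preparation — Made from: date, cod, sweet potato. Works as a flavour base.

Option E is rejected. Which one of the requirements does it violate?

Whole30-style

usable as a sweetener: satisfied
vegetarian: satisfied
Whole30-style: has barley malt — fails
sesame-free: satisfied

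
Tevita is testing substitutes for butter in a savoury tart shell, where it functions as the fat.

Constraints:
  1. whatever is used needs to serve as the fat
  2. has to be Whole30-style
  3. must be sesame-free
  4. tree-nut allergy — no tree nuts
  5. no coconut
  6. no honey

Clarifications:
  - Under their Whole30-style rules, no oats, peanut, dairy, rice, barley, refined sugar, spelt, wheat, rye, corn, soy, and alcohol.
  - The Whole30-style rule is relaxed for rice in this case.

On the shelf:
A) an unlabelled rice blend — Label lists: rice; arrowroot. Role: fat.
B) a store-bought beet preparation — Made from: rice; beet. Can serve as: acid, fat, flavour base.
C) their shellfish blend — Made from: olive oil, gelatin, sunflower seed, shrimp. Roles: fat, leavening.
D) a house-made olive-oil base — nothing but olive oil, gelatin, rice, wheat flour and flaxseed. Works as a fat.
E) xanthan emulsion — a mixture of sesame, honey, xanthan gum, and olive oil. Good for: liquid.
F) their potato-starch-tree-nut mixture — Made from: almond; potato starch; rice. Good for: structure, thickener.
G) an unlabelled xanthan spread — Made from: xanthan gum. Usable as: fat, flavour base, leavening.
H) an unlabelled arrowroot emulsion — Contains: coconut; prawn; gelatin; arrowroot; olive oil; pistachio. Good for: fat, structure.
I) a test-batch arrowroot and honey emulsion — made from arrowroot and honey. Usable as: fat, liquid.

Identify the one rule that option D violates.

Whole30-style

usable as a fat: satisfied
Whole30-style: has wheat flour — fails
sesame-free: satisfied
tree-nut-free: satisfied
coconut-free: satisfied
honey-free: satisfied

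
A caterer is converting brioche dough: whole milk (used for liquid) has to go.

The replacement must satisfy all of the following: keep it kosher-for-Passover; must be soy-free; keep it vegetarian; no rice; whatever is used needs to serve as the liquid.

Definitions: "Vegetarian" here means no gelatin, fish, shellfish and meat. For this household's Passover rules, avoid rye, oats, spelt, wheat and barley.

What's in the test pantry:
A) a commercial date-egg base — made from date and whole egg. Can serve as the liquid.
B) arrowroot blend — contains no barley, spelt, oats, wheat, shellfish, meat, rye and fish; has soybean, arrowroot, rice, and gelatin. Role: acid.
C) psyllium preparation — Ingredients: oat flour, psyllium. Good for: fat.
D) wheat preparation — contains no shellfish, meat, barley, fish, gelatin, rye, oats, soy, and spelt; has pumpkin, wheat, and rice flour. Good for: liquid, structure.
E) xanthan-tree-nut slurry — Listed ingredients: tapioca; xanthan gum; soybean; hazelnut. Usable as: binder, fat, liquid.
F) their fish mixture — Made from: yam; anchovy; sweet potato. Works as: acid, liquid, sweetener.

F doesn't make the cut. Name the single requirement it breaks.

vegetarian

usable as a liquid: satisfied
vegetarian: has anchovy — fails
kosher-for-Passover: satisfied
rice-free: satisfied
soy-free: satisfied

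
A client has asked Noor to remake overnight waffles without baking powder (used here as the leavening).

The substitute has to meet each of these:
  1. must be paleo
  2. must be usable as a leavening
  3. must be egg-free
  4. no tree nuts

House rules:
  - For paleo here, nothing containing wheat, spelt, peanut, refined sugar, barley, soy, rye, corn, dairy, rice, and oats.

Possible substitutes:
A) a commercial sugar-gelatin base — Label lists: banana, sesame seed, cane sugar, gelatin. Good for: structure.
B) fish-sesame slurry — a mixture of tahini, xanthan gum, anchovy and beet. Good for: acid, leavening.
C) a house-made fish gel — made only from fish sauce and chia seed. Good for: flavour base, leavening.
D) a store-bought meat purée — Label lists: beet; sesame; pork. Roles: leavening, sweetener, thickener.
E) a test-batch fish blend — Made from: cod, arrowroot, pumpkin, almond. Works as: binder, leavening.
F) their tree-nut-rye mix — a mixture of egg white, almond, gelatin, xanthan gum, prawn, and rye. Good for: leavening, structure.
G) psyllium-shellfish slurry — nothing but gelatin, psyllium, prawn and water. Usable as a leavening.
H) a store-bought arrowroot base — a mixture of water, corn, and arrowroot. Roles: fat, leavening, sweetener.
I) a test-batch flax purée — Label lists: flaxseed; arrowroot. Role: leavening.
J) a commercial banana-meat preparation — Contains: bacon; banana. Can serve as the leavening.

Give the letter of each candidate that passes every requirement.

B, C, D, G, I, J

A: not usable as a leavening; has cane sugar, so not paleo — no
B: all constraints satisfied — valid
C: only fish sauce and chia seed; none excluded — OK
D: only pork, sesame and beet; none excluded — keep
E: has almond, so not tree-nut-free — reject
F: has rye, so not paleo; has almond, so not tree-nut-free (and 1 more) — out
G: paleo, no egg — OK
H: has corn, so not paleo — reject
I: paleo, no tree nuts — valid
J: works as a leavening, paleo, no egg — keep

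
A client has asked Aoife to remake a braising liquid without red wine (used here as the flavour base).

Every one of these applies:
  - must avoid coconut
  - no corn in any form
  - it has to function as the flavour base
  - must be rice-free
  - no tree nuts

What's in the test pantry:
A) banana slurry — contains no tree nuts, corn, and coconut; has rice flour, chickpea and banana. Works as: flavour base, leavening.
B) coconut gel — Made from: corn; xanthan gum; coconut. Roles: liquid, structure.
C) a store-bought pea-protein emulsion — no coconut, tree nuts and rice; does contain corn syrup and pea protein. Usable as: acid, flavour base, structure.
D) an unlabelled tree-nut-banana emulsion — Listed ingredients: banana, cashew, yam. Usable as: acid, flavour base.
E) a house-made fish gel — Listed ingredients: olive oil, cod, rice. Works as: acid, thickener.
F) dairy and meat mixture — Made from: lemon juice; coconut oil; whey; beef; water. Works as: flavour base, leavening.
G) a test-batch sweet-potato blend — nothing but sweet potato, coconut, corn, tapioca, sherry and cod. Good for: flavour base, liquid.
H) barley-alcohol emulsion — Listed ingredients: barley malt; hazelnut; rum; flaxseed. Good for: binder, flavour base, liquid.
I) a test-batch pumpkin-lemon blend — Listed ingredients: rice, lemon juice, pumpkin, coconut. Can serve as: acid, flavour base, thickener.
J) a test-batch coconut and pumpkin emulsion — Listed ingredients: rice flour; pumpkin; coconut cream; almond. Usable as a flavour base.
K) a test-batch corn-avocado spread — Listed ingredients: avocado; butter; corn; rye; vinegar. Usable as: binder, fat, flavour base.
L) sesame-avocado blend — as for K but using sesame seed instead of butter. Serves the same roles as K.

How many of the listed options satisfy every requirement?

A: has rice flour, so not rice-free — reject
B: not usable as a flavour base; has coconut, so not coconut-free (and 1 more) — out
C: has corn syrup, so not corn-free — reject
D: has cashew, so not tree-nut-free — no
E: not usable as a flavour base; has rice, so not rice-free — reject
F: has coconut oil, so not coconut-free — reject
G: has coconut, so not coconut-free; has corn, so not corn-free — no
H: has hazelnut, so not tree-nut-free — out
I: has rice, so not rice-free; has coconut, so not coconut-free — out
J: has rice flour, so not rice-free; has coconut cream, so not coconut-free (and 1 more) — no
K: has corn, so not corn-free — no
L: has corn, so not corn-free — no

0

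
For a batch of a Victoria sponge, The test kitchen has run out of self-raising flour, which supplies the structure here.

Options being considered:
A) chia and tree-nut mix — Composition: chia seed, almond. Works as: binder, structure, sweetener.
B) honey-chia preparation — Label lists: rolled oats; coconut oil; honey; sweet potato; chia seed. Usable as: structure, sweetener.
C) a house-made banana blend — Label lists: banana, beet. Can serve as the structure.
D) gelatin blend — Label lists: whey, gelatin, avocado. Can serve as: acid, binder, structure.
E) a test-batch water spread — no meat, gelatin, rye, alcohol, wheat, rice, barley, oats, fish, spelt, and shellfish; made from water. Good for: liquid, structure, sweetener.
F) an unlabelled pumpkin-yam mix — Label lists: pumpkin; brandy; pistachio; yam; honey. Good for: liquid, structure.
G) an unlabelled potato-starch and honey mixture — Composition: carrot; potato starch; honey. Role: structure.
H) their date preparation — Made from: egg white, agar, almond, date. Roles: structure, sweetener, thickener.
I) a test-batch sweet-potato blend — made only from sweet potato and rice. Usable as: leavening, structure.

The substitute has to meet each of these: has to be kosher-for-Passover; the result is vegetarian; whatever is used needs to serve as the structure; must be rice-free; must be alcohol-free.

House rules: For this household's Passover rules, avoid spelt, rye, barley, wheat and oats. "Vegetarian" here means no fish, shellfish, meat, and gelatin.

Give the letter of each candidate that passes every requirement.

A: works as a structure, no alcohol, no rice — OK
B: has rolled oats, so not kosher-for-Passover — out
C: only beet and banana; none excluded — valid
D: has gelatin, so not vegetarian — no
E: works as a structure, kosher-for-Passover, no rice — OK
F: has brandy, so not alcohol-free — out
G: only honey, potato starch, and carrot; none excluded — OK
H: kosher-for-Passover, no alcohol — valid
I: has rice, so not rice-free — reject

A, C, E, G, H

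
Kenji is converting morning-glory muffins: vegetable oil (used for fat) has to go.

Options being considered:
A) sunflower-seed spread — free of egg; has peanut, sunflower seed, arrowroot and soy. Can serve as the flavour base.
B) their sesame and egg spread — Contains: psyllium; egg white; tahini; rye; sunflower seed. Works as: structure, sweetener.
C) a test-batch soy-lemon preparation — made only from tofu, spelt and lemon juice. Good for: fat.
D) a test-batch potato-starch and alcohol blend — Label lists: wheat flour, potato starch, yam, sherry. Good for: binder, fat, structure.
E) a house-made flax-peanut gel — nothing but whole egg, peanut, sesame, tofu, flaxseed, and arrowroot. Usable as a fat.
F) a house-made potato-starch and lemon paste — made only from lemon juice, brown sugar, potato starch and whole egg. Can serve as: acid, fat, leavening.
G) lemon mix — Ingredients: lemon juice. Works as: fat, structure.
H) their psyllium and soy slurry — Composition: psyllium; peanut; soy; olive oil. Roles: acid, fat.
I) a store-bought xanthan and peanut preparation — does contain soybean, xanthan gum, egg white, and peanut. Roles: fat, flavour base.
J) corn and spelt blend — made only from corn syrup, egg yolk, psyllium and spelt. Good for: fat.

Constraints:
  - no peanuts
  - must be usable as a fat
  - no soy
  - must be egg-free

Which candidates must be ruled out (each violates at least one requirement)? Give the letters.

A, B, C, E, F, H, I, J

A: not usable as a fat; has peanut, so not peanut-free (and 1 more) — reject
B: not usable as a fat; has egg white, so not egg-free — no
C: has tofu, so not soy-free — no
D: sherry and wheat flour etc. — none of it excluded — keep
E: has peanut, so not peanut-free; has whole egg, so not egg-free (and 1 more) — reject
F: has whole egg, so not egg-free — reject
G: all constraints satisfied — valid
H: has peanut, so not peanut-free; has soy, so not soy-free — out
I: has peanut, so not peanut-free; has egg white, so not egg-free (and 1 more) — reject
J: has egg yolk, so not egg-free — reject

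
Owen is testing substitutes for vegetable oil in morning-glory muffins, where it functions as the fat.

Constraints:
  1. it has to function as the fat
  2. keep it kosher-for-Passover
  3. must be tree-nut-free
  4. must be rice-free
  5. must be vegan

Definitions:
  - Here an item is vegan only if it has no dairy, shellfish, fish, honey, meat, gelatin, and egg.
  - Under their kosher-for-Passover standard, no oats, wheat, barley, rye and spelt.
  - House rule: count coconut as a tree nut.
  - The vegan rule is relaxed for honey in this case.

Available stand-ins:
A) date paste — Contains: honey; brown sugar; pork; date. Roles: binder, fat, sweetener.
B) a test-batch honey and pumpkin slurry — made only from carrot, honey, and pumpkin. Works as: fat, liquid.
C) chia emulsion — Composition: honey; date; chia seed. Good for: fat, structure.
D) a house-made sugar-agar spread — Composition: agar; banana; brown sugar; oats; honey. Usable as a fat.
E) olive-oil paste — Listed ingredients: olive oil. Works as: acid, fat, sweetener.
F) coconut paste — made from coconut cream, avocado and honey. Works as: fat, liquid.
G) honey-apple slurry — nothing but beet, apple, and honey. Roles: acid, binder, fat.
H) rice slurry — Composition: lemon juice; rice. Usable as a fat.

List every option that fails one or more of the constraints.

A, D, F, H

A: has pork, so not vegan — no
B: honey is permitted under the vegan carve-out; nothing else excluded — valid
C: honey is permitted under the vegan carve-out; nothing else excluded — OK
D: has oats, so not kosher-for-Passover — out
E: all constraints satisfied — OK
F: has coconut cream, so not tree-nut-free — out
G: honey is permitted under the vegan carve-out; nothing else excluded — OK
H: has rice, so not rice-free — out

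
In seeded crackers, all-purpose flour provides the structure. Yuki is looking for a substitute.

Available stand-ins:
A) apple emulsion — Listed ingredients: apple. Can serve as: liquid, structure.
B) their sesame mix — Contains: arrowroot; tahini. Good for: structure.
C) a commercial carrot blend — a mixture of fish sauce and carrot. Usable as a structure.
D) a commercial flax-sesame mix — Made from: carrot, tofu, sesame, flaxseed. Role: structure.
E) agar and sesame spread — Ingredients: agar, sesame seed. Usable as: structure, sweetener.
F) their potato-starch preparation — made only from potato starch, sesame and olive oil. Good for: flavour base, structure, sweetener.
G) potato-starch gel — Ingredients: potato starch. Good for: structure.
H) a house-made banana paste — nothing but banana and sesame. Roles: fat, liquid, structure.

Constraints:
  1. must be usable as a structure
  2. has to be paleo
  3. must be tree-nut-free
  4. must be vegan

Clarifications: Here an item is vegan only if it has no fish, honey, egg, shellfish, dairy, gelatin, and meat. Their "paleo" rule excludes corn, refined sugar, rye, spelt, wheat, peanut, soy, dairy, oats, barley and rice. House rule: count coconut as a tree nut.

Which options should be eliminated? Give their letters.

C, D

A: all constraints satisfied — OK
B: every rule checks out — OK
C: has fish sauce, so not vegan — no
D: has tofu, so not paleo — out
E: only sesame seed and agar; none excluded — valid
F: only sesame, olive oil and potato starch; none excluded — valid
G: every rule checks out — OK
H: only sesame and banana; none excluded — valid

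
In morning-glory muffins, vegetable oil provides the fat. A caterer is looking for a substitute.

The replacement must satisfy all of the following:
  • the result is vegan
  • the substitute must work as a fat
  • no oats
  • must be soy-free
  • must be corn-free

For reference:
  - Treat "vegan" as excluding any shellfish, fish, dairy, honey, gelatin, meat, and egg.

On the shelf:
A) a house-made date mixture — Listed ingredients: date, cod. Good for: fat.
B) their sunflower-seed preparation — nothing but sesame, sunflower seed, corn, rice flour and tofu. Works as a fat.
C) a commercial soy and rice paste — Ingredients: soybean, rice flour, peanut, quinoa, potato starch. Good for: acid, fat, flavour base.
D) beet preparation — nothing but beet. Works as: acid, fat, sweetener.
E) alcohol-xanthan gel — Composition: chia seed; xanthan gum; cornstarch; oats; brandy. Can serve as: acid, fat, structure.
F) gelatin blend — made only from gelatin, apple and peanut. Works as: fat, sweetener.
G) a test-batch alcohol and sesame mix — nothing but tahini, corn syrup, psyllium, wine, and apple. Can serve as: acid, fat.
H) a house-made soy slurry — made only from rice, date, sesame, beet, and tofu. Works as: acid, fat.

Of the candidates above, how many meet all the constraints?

1

A: has cod, so not vegan — reject
B: has corn, so not corn-free; has tofu, so not soy-free — out
C: has soybean, so not soy-free — reject
D: all constraints satisfied — OK
E: has cornstarch, so not corn-free; has oats, so not oat-free — reject
F: has gelatin, so not vegan — out
G: has corn syrup, so not corn-free — reject
H: has tofu, so not soy-free — out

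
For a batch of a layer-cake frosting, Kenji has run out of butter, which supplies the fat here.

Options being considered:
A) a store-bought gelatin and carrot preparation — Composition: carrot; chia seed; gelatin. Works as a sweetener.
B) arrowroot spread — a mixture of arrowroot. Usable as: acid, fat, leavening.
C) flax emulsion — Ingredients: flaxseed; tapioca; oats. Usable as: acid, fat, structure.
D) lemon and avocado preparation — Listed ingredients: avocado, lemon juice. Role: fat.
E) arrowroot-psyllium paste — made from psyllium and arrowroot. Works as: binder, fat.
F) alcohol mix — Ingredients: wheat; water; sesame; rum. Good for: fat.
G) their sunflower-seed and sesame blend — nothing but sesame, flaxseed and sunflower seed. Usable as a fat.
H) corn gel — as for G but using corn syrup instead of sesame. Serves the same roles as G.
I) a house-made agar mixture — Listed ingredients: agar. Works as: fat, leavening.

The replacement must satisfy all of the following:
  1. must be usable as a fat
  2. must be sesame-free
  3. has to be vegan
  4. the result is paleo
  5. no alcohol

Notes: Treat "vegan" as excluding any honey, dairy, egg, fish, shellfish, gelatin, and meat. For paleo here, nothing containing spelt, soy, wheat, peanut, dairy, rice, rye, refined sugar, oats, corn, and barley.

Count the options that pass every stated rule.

4

A: not usable as a fat; has gelatin, so not vegan — reject
B: only arrowroot; none excluded — OK
C: has oats, so not paleo — out
D: only avocado and lemon juice; none excluded — valid
E: only arrowroot and psyllium; none excluded — keep
F: has wheat, so not paleo; has rum, so not alcohol-free (and 1 more) — reject
G: has sesame, so not sesame-free — no
H: has corn syrup, so not paleo — no
I: only agar; none excluded — OK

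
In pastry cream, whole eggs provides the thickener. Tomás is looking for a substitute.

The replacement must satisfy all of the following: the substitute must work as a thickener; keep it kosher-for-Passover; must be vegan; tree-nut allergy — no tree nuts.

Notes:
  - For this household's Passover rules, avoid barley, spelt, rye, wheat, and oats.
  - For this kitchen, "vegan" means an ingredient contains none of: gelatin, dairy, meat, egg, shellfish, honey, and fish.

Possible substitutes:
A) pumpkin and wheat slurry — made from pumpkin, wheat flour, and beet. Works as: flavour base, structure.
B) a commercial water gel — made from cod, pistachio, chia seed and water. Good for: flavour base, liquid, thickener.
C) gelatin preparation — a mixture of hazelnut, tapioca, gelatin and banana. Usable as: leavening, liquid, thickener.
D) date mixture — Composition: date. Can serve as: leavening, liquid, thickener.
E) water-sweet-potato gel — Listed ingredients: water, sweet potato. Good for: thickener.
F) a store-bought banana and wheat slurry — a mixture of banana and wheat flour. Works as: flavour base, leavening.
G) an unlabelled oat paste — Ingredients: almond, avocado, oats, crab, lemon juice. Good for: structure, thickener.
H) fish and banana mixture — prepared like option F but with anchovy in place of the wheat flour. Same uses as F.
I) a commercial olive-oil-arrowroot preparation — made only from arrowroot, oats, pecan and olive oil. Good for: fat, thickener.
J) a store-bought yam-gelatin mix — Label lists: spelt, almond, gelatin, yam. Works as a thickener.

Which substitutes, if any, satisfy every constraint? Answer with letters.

A: not usable as a thickener; has wheat flour, so not kosher-for-Passover — reject
B: has cod, so not vegan; has pistachio, so not tree-nut-free — out
C: has gelatin, so not vegan; has hazelnut, so not tree-nut-free — out
D: only date; none excluded — valid
E: nothing on the exclusion list — keep
F: not usable as a thickener; has wheat flour, so not kosher-for-Passover — out
G: has oats, so not kosher-for-Passover; has crab, so not vegan (and 1 more) — out
H: not usable as a thickener; has anchovy, so not vegan — out
I: has oats, so not kosher-for-Passover; has pecan, so not tree-nut-free — out
J: has spelt, so not kosher-for-Passover; has gelatin, so not vegan (and 1 more) — reject

D, E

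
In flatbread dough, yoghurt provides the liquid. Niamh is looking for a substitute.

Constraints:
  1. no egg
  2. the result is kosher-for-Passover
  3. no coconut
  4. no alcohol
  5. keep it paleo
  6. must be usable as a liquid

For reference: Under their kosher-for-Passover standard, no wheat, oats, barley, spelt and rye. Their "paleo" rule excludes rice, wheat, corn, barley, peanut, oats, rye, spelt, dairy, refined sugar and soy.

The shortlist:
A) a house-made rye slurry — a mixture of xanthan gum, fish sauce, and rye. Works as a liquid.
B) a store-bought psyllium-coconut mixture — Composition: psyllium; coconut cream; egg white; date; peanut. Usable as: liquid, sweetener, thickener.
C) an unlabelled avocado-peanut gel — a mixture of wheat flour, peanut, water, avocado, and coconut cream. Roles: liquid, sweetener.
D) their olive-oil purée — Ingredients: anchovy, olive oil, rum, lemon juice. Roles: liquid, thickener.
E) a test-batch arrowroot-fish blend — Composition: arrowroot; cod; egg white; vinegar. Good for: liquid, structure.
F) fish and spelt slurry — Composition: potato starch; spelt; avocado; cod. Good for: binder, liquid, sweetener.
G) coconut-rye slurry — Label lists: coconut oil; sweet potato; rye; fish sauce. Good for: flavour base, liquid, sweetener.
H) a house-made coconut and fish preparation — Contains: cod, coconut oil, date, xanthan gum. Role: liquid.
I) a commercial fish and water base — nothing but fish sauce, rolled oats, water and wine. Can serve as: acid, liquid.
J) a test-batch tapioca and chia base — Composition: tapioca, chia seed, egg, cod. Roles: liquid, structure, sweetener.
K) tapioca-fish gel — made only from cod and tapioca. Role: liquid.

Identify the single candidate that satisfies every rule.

A: has rye, so not kosher-for-Passover; has rye, so not paleo — no
B: has peanut, so not paleo; has coconut cream, so not coconut-free (and 1 more) — out
C: has wheat flour, so not kosher-for-Passover; has peanut, so not paleo (and 1 more) — no
D: has rum, so not alcohol-free — no
E: has egg white, so not egg-free — reject
F: has spelt, so not kosher-for-Passover; has spelt, so not paleo — reject
G: has rye, so not kosher-for-Passover; has rye, so not paleo (and 1 more) — no
H: has coconut oil, so not coconut-free — out
I: has rolled oats, so not kosher-for-Passover; has rolled oats, so not paleo (and 1 more) — out
J: has egg, so not egg-free — no
K: nothing on the exclusion list — keep

K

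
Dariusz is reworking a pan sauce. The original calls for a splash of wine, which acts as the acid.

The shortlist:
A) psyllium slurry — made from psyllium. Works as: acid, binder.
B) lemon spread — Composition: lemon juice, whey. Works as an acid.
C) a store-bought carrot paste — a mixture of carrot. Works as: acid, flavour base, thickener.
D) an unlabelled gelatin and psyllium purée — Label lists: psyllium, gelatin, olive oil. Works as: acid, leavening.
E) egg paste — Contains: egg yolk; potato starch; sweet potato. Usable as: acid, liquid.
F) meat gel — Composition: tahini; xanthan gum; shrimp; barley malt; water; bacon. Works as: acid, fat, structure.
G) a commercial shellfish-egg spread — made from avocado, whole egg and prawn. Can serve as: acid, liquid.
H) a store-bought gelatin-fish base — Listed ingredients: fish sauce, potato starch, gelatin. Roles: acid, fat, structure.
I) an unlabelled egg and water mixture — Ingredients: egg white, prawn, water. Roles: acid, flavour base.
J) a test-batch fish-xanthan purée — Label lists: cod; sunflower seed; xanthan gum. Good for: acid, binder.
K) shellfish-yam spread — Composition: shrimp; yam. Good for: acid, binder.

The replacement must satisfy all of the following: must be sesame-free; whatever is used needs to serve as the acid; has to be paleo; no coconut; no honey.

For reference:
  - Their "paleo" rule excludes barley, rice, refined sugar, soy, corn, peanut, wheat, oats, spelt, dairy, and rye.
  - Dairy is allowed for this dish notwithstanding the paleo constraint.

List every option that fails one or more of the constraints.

F

A: every rule checks out — valid
B: dairy is permitted under the paleo carve-out; nothing else excluded — valid
C: only carrot; none excluded — valid
D: no sesame, no coconut — OK
E: every rule checks out — valid
F: has barley malt, so not paleo; has tahini, so not sesame-free — out
G: every rule checks out — keep
H: no coconut, paleo — valid
I: nothing on the exclusion list — OK
J: every rule checks out — keep
K: only shrimp and yam; none excluded — OK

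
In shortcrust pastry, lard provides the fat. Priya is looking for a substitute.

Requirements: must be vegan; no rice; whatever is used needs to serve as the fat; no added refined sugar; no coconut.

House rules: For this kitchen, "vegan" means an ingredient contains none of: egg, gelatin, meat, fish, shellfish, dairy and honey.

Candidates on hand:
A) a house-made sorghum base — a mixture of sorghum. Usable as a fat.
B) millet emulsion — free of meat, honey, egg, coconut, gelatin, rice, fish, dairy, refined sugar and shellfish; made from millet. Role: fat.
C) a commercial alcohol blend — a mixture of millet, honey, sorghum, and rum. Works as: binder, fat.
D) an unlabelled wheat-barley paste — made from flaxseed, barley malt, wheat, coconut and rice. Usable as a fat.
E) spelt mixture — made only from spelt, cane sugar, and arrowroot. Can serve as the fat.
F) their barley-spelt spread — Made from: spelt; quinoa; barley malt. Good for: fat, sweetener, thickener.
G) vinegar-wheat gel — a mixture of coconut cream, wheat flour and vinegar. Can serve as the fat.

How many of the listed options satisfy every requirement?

3

A: all constraints satisfied — valid
B: nothing on the exclusion list — OK
C: has honey, so not vegan — reject
D: has rice, so not rice-free; has coconut, so not coconut-free — no
E: has cane sugar, so not no-added-sugar — out
F: all constraints satisfied — keep
G: has coconut cream, so not coconut-free — out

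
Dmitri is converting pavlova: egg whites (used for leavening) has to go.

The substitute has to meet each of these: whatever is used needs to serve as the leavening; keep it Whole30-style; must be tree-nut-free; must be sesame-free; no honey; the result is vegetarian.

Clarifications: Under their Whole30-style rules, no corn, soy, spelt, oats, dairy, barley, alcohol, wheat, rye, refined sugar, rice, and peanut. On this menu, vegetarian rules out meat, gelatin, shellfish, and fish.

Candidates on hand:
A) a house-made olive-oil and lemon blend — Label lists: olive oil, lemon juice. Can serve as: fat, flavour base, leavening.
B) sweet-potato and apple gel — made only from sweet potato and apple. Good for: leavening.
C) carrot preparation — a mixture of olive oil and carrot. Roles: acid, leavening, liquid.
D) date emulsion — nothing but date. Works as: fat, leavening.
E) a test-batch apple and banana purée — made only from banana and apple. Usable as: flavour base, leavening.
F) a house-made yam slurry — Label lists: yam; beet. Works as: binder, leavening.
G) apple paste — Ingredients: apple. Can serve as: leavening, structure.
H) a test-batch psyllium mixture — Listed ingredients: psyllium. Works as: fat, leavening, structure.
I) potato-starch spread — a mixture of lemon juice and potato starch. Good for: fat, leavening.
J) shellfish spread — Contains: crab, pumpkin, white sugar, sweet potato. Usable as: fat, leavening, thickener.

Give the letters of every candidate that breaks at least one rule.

J

A: every rule checks out — OK
B: no honey, vegetarian — OK
C: only carrot and olive oil; none excluded — keep
D: works as a leavening, Whole30-style, no tree nuts — keep
E: works as a leavening, no tree nuts, Whole30-style — keep
F: every rule checks out — OK
G: only apple; none excluded — OK
H: no sesame, vegetarian — valid
I: works as a leavening, Whole30-style, no sesame — valid
J: has white sugar, so not Whole30-style; has crab, so not vegetarian — no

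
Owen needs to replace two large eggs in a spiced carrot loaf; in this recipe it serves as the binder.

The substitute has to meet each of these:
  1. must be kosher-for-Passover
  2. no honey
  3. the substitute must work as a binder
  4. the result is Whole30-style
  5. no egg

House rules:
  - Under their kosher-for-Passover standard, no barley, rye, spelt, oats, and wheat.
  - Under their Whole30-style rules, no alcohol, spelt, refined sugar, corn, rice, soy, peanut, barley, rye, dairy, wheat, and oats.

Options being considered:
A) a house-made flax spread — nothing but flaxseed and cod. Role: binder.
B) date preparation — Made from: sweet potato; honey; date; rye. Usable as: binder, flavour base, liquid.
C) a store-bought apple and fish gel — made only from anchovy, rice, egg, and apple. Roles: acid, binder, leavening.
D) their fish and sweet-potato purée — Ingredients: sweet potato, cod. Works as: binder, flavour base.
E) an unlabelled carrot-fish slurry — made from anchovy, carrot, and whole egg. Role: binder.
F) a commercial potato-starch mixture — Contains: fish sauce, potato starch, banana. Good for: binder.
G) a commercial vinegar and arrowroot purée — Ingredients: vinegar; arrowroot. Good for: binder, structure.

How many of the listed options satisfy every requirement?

A: every rule checks out — OK
B: has rye, so not kosher-for-Passover; has rye, so not Whole30-style (and 1 more) — reject
C: has rice, so not Whole30-style; has egg, so not egg-free — reject
D: works as a binder, kosher-for-Passover, Whole30-style — valid
E: has whole egg, so not egg-free — reject
F: all constraints satisfied — OK
G: nothing on the exclusion list — keep

4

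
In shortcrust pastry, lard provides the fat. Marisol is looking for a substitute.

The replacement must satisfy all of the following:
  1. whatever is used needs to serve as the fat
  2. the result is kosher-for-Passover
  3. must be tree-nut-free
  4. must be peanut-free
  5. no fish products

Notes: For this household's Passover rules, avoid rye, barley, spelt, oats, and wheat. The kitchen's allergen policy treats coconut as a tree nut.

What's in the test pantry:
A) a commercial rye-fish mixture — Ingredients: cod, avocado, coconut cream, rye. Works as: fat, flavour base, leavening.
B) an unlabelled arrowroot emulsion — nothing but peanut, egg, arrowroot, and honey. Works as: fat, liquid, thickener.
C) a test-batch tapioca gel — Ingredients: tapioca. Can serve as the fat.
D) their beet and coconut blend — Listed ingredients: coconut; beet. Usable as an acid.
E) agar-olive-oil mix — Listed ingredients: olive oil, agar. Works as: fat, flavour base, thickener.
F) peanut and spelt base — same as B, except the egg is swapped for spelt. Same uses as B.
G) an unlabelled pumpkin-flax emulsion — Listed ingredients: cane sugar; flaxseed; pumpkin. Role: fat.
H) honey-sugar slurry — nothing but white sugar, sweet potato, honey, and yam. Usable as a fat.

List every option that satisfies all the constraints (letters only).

C, E, G, H

A: has rye, so not kosher-for-Passover; has coconut cream, so not tree-nut-free (and 1 more) — out
B: has peanut, so not peanut-free — out
C: works as a fat, tree-nut-free, kosher-for-Passover — valid
D: not usable as a fat; has coconut, so not tree-nut-free — out
E: every rule checks out — OK
F: has spelt, so not kosher-for-Passover; has peanut, so not peanut-free — out
G: only cane sugar, flaxseed, and pumpkin; none excluded — OK
H: no peanut, kosher-for-Passover — OK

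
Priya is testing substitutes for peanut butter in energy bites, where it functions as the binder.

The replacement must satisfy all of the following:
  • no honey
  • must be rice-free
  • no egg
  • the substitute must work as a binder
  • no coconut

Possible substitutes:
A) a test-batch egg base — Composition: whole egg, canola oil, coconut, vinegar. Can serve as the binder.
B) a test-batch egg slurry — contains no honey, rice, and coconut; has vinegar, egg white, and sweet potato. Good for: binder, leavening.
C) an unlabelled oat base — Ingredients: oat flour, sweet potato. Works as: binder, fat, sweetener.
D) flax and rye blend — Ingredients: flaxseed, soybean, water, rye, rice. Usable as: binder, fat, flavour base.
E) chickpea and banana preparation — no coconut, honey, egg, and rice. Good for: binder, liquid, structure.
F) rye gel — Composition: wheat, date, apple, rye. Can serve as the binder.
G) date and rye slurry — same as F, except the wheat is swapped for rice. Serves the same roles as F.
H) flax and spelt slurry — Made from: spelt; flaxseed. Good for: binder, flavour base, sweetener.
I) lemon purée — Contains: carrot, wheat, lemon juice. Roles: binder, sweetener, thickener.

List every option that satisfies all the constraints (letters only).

A: has coconut, so not coconut-free; has whole egg, so not egg-free — no
B: has egg white, so not egg-free — no
C: only oat flour and sweet potato; none excluded — OK
D: has rice, so not rice-free — reject
E: no honey, no rice — OK
F: no honey, no egg — keep
G: has rice, so not rice-free — reject
H: only spelt and flaxseed; none excluded — OK
I: no coconut, no egg — OK

C, E, F, H, I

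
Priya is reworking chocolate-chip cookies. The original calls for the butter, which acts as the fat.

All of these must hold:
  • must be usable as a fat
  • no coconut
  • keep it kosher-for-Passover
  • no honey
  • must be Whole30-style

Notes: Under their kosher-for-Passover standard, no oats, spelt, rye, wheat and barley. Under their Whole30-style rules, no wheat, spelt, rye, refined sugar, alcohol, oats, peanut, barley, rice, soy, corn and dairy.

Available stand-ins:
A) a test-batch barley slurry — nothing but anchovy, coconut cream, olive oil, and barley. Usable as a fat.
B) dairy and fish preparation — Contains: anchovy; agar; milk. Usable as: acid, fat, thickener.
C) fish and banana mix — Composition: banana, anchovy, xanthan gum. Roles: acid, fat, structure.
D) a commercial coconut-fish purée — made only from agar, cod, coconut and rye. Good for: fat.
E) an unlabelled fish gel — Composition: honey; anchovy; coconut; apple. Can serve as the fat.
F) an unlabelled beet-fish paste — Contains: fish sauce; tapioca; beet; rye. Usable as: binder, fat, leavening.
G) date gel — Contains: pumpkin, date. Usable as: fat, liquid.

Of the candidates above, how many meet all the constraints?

2

A: has barley, so not kosher-for-Passover; has barley, so not Whole30-style (and 1 more) — no
B: has milk, so not Whole30-style — out
C: only anchovy, banana and xanthan gum; none excluded — valid
D: has rye, so not kosher-for-Passover; has rye, so not Whole30-style (and 1 more) — no
E: has coconut, so not coconut-free; has honey, so not honey-free — out
F: has rye, so not kosher-for-Passover; has rye, so not Whole30-style — reject
G: no honey, no coconut — OK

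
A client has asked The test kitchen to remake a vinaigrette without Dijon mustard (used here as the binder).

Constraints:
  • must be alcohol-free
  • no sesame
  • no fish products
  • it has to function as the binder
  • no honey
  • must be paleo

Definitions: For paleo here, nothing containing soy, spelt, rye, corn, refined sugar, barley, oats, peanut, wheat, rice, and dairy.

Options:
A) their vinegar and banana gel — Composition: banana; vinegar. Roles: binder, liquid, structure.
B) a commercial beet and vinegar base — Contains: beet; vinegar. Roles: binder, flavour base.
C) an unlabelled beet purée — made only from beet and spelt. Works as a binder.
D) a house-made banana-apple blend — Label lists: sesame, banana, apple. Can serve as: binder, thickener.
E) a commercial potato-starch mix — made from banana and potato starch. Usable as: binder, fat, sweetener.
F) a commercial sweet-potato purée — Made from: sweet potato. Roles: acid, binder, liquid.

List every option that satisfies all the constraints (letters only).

A, B, E, F

A: works as a binder, no alcohol, no fish — OK
B: only vinegar and beet; none excluded — valid
C: has spelt, so not paleo — out
D: has sesame, so not sesame-free — reject
E: all constraints satisfied — OK
F: no fish, no honey — keep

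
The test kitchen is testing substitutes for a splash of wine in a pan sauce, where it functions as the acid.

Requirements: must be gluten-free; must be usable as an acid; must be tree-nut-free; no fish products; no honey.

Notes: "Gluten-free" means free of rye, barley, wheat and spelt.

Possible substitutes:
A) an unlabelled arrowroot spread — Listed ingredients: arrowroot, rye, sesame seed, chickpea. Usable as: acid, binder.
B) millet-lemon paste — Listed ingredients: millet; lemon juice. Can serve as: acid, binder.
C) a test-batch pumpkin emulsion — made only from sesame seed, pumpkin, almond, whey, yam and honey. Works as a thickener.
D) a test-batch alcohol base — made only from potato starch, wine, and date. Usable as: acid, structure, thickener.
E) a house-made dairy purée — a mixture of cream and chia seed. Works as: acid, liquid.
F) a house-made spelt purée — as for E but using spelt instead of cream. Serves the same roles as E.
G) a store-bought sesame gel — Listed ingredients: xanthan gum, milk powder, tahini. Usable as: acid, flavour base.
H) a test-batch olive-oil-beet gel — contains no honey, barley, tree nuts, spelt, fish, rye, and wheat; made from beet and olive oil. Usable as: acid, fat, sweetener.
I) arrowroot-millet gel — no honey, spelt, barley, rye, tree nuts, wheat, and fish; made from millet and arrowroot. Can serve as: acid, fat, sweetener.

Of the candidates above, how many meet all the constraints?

A: has rye, so not gluten-free — no
B: nothing on the exclusion list — valid
C: not usable as an acid; has almond, so not tree-nut-free (and 1 more) — reject
D: nothing on the exclusion list — valid
E: works as an acid, no fish, no tree nuts — OK
F: has spelt, so not gluten-free — out
G: no honey, gluten-free — OK
H: gluten-free, no tree nuts — keep
I: nothing on the exclusion list — valid

6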